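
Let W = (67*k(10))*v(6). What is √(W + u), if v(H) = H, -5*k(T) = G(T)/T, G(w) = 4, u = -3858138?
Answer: I*√96454254/5 ≈ 1964.2*I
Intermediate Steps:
k(T) = -4/(5*T)
W = -804/25 (W = (67*(-⅘/10))*6 = (67*(-⅘*⅒))*6 = (67*(-2/25))*6 = -134/25*6 = -804/25 ≈ -32.160)
√(W + u) = √(-804/25 - 3858138) = √(-96454254/25) = I*√96454254/5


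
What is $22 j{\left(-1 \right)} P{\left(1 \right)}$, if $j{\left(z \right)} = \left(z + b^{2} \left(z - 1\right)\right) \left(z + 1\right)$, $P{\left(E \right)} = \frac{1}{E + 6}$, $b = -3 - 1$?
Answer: $0$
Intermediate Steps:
$b = -4$
$P{\left(E \right)} = \frac{1}{6 + E}$
$j{\left(z \right)} = \left(1 + z\right) \left(-16 + 17 z\right)$ ($j{\left(z \right)} = \left(z + \left(-4\right)^{2} \left(z - 1\right)\right) \left(z + 1\right) = \left(z + 16 \left(-1 + z\right)\right) \left(1 + z\right) = \left(z + \left(-16 + 16 z\right)\right) \left(1 + z\right) = \left(-16 + 17 z\right) \left(1 + z\right) = \left(1 + z\right) \left(-16 + 17 z\right)$)
$22 j{\left(-1 \right)} P{\left(1 \right)} = \frac{22 \left(-16 - 1 + 17 \left(-1\right)^{2}\right)}{6 + 1} = \frac{22 \left(-16 - 1 + 17 \cdot 1\right)}{7} = 22 \left(-16 - 1 + 17\right) \frac{1}{7} = 22 \cdot 0 \cdot \frac{1}{7} = 0 \cdot \frac{1}{7} = 0$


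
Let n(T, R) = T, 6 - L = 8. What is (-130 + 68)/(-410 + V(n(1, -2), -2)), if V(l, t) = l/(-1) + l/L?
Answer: 124/823 ≈ 0.15067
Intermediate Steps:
L = -2 (L = 6 - 1*8 = 6 - 8 = -2)
V(l, t) = -3*l/2 (V(l, t) = l/(-1) + l/(-2) = l*(-1) + l*(-½) = -l - l/2 = -3*l/2)
(-130 + 68)/(-410 + V(n(1, -2), -2)) = (-130 + 68)/(-410 - 3/2*1) = -62/(-410 - 3/2) = -62/(-823/2) = -62*(-2/823) = 124/823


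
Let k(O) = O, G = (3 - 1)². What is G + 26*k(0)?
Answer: 4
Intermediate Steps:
G = 4 (G = 2² = 4)
G + 26*k(0) = 4 + 26*0 = 4 + 0 = 4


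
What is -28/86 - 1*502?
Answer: -21600/43 ≈ -502.33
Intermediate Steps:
-28/86 - 1*502 = -28*1/86 - 502 = -14/43 - 502 = -21600/43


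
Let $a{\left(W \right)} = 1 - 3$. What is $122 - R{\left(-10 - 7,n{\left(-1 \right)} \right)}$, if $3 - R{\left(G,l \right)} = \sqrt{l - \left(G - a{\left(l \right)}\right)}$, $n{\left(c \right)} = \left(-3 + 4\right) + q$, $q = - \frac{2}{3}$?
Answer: $119 + \frac{\sqrt{138}}{3} \approx 122.92$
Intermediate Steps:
$a{\left(W \right)} = -2$
$q = - \frac{2}{3}$ ($q = \left(-2\right) \frac{1}{3} = - \frac{2}{3} \approx -0.66667$)
$n{\left(c \right)} = \frac{1}{3}$ ($n{\left(c \right)} = \left(-3 + 4\right) - \frac{2}{3} = 1 - \frac{2}{3} = \frac{1}{3}$)
$R{\left(G,l \right)} = 3 - \sqrt{-2 + l - G}$ ($R{\left(G,l \right)} = 3 - \sqrt{l - \left(2 + G\right)} = 3 - \sqrt{-2 + l - G}$)
$122 - R{\left(-10 - 7,n{\left(-1 \right)} \right)} = 122 - \left(3 - \sqrt{-2 + \frac{1}{3} - \left(-10 - 7\right)}\right) = 122 - \left(3 - \sqrt{-2 + \frac{1}{3} - -17}\right) = 122 - \left(3 - \sqrt{-2 + \frac{1}{3} + 17}\right) = 122 - \left(3 - \sqrt{\frac{46}{3}}\right) = 122 - \left(3 - \frac{\sqrt{138}}{3}\right) = 119 + \frac{\sqrt{138}}{3}$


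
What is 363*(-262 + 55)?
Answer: -75141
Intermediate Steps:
363*(-262 + 55) = 363*(-207) = -75141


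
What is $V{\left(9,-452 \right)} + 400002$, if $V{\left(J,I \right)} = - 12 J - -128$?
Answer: $400022$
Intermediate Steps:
$V{\left(J,I \right)} = 128 - 12 J$ ($V{\left(J,I \right)} = - 12 J + 128 = 128 - 12 J$)
$V{\left(9,-452 \right)} + 400002 = \left(128 - 108\right) + 400002 = 20 + 400002 = 400022$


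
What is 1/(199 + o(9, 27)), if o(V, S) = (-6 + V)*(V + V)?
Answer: 1/253 ≈ 0.0039526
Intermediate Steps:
o(V, S) = 2*V*(-6 + V) (o(V, S) = (-6 + V)*(2*V) = 2*V*(-6 + V))
1/(199 + o(9, 27)) = 1/(199 + 2*9*(-6 + 9)) = 1/(199 + 2*9*3) = 1/(199 + 54) = 1/253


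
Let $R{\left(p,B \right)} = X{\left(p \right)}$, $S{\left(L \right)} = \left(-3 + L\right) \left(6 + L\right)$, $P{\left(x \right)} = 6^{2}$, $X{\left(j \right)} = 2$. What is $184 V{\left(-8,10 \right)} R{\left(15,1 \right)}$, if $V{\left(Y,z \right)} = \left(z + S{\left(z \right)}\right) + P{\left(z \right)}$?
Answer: $58144$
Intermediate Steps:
$P{\left(x \right)} = 36$
$R{\left(p,B \right)} = 2$
$V{\left(Y,z \right)} = 18 + z^{2} + 4 z$ ($V{\left(Y,z \right)} = \left(z + \left(-18 + z^{2} + 3 z\right)\right) + 36 = \left(-18 + z^{2} + 4 z\right) + 36 = 18 + z^{2} + 4 z$)
$184 V{\left(-8,10 \right)} R{\left(15,1 \right)} = 184 \left(18 + 10^{2} + 4 \cdot 10\right) 2 = 184 \left(18 + 100 + 40\right) 2 = 184 \cdot 158 \cdot 2 = 29072 \cdot 2 = 58144$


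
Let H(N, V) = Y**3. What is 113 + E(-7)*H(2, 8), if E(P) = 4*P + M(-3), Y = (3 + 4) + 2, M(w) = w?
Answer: -22486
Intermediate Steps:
Y = 9 (Y = 7 + 2 = 9)
E(P) = -3 + 4*P (E(P) = 4*P - 3 = -3 + 4*P)
H(N, V) = 729 (H(N, V) = 9**3 = 729)
113 + E(-7)*H(2, 8) = 113 + (-3 + 4*(-7))*729 = 113 + (-3 - 28)*729 = 113 - 31*729 = 113 - 22599 = -22486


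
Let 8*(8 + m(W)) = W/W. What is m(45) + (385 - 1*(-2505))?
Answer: 23057/8 ≈ 2882.1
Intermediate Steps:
m(W) = -63/8 (m(W) = -8 + (W/W)/8 = -8 + (1/8)*1 = -8 + 1/8 = -63/8)
m(45) + (385 - 1*(-2505)) = -63/8 + (385 - 1*(-2505)) = -63/8 + (385 + 2505) = -63/8 + 2890 = 23057/8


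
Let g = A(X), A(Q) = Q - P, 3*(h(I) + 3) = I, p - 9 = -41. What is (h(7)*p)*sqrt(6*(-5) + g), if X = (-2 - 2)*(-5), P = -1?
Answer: 64*I ≈ 64.0*I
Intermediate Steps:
p = -32 (p = 9 - 41 = -32)
h(I) = -3 + I/3
X = 20 (X = -4*(-5) = 20)
A(Q) = 1 + Q (A(Q) = Q - 1*(-1) = Q + 1 = 1 + Q)
g = 21 (g = 1 + 20 = 21)
(h(7)*p)*sqrt(6*(-5) + g) = ((-3 + (1/3)*7)*(-32))*sqrt(6*(-5) + 21) = ((-3 + 7/3)*(-32))*sqrt(-30 + 21) = (-2/3*(-32))*sqrt(-9) = 64*(3*I)/3 = 64*I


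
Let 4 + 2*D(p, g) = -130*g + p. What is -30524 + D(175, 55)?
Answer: -68027/2 ≈ -34014.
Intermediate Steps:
D(p, g) = -2 + p/2 - 65*g (D(p, g) = -2 + (-130*g + p)/2 = -2 + (p - 130*g)/2 = -2 + (p/2 - 65*g) = -2 + p/2 - 65*g)
-30524 + D(175, 55) = -30524 + (-2 + (½)*175 - 65*55) = -30524 + (-2 + 175/2 - 3575) = -30524 - 6979/2 = -68027/2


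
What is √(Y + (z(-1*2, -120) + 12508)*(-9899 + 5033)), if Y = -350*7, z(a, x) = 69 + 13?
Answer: I*√61265390 ≈ 7827.2*I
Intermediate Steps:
z(a, x) = 82
Y = -2450
√(Y + (z(-1*2, -120) + 12508)*(-9899 + 5033)) = √(-2450 + (82 + 12508)*(-9899 + 5033)) = √(-2450 + 12590*(-4866)) = √(-2450 - 61262940) = √(-61265390) = I*√61265390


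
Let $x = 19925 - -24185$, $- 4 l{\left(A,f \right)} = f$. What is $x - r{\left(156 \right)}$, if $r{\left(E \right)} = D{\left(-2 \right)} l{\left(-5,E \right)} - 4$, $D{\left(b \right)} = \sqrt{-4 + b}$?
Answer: $44114 + 39 i \sqrt{6} \approx 44114.0 + 95.53 i$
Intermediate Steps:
$l{\left(A,f \right)} = - \frac{f}{4}$
$r{\left(E \right)} = -4 - \frac{i E \sqrt{6}}{4}$ ($r{\left(E \right)} = \sqrt{-4 - 2} \left(- \frac{E}{4}\right) - 4 = \sqrt{-6} \left(- \frac{E}{4}\right) - 4 = i \sqrt{6} \left(- \frac{E}{4}\right) - 4 = - \frac{i E \sqrt{6}}{4} - 4 = -4 - \frac{i E \sqrt{6}}{4}$)
$x = 44110$ ($x = 19925 + 24185 = 44110$)
$x - r{\left(156 \right)} = 44110 - \left(-4 - \frac{1}{4} i 156 \sqrt{6}\right) = 44110 - \left(-4 - 39 i \sqrt{6}\right) = 44110 + \left(4 + 39 i \sqrt{6}\right) = 44114 + 39 i \sqrt{6}$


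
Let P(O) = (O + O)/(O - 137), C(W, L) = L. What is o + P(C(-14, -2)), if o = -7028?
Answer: -976888/139 ≈ -7028.0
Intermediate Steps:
P(O) = 2*O/(-137 + O) (P(O) = (2*O)/(-137 + O) = 2*O/(-137 + O))
o + P(C(-14, -2)) = -7028 + 2*(-2)/(-137 - 2) = -7028 + 2*(-2)/(-139) = -7028 + 2*(-2)*(-1/139) = -7028 + 4/139 = -976888/139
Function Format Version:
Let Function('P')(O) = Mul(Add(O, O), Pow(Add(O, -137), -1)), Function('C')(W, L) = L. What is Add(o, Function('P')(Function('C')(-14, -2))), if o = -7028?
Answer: Rational(-976888, 139) ≈ -7028.0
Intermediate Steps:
Function('P')(O) = Mul(2, O, Pow(Add(-137, O), -1)) (Function('P')(O) = Mul(Mul(2, O), Pow(Add(-137, O), -1)) = Mul(2, O, Pow(Add(-137, O), -1)))
Add(o, Function('P')(Function('C')(-14, -2))) = Add(-7028, Mul(2, -2, Pow(Add(-137, -2), -1))) = Add(-7028, Mul(2, -2, Pow(-139, -1))) = Add(-7028, Mul(2, -2, Rational(-1, 139))) = Add(-7028, Rational(4, 139)) = Rational(-976888, 139)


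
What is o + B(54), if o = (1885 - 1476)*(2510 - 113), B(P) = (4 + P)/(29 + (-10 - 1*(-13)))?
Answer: 15685997/16 ≈ 9.8038e+5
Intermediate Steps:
B(P) = 1/8 + P/32 (B(P) = (4 + P)/(29 + (-10 + 13)) = (4 + P)/(29 + 3) = (4 + P)/32 = (4 + P)*(1/32) = 1/8 + P/32)
o = 980373 (o = 409*2397 = 980373)
o + B(54) = 980373 + (1/8 + (1/32)*54) = 980373 + (1/8 + 27/16) = 980373 + 29/16 = 15685997/16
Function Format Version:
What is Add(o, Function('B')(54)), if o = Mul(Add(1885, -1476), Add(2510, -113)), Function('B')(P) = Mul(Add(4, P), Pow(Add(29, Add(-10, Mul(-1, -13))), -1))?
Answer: Rational(15685997, 16) ≈ 9.8038e+5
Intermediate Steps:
Function('B')(P) = Add(Rational(1, 8), Mul(Rational(1, 32), P)) (Function('B')(P) = Mul(Add(4, P), Pow(Add(29, Add(-10, 13)), -1)) = Mul(Add(4, P), Pow(Add(29, 3), -1)) = Mul(Add(4, P), Pow(32, -1)) = Mul(Add(4, P), Rational(1, 32)) = Add(Rational(1, 8), Mul(Rational(1, 32), P)))
o = 980373 (o = Mul(409, 2397) = 980373)
Add(o, Function('B')(54)) = Add(980373, Add(Rational(1, 8), Mul(Rational(1, 32), 54))) = Add(980373, Add(Rational(1, 8), Rational(27, 16))) = Add(980373, Rational(29, 16)) = Rational(15685997, 16)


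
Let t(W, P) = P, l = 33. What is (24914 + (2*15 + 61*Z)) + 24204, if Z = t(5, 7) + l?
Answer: 51588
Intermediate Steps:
Z = 40 (Z = 7 + 33 = 40)
(24914 + (2*15 + 61*Z)) + 24204 = (24914 + (2*15 + 61*40)) + 24204 = (24914 + (30 + 2440)) + 24204 = (24914 + 2470) + 24204 = 27384 + 24204 = 51588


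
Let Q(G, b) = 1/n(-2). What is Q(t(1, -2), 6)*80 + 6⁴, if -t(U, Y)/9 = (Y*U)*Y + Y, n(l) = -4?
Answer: 1276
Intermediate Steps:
t(U, Y) = -9*Y - 9*U*Y² (t(U, Y) = -9*((Y*U)*Y + Y) = -9*((U*Y)*Y + Y) = -9*(U*Y² + Y) = -9*(Y + U*Y²) = -9*Y - 9*U*Y²)
Q(G, b) = -¼ (Q(G, b) = 1/(-4) = -¼)
Q(t(1, -2), 6)*80 + 6⁴ = -¼*80 + 6⁴ = -20 + 1296 = 1276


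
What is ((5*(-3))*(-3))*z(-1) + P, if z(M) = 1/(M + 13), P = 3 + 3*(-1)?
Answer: 15/4 ≈ 3.7500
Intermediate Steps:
P = 0 (P = 3 - 3 = 0)
z(M) = 1/(13 + M)
((5*(-3))*(-3))*z(-1) + P = ((5*(-3))*(-3))/(13 - 1) + 0 = -15*(-3)/12 + 0 = 45*(1/12) + 0 = 15/4 + 0 = 15/4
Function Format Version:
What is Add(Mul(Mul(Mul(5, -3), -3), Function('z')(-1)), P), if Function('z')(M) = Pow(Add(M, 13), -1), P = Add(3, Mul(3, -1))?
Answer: Rational(15, 4) ≈ 3.7500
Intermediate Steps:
P = 0 (P = Add(3, -3) = 0)
Function('z')(M) = Pow(Add(13, M), -1)
Add(Mul(Mul(Mul(5, -3), -3), Function('z')(-1)), P) = Add(Mul(Mul(Mul(5, -3), -3), Pow(Add(13, -1), -1)), 0) = Add(Mul(Mul(-15, -3), Pow(12, -1)), 0) = Add(Mul(45, Rational(1, 12)), 0) = Add(Rational(15, 4), 0) = Rational(15, 4)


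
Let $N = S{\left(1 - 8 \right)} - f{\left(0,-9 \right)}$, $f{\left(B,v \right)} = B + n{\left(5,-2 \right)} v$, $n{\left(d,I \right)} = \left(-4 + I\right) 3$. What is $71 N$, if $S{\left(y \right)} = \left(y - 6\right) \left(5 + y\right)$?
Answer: $-9656$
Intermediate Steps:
$n{\left(d,I \right)} = -12 + 3 I$
$f{\left(B,v \right)} = B - 18 v$ ($f{\left(B,v \right)} = B + \left(-12 + 3 \left(-2\right)\right) v = B + \left(-12 - 6\right) v = B - 18 v$)
$S{\left(y \right)} = \left(-6 + y\right) \left(5 + y\right)$
$N = -136$ ($N = \left(-30 + \left(1 - 8\right)^{2} - \left(1 - 8\right)\right) - \left(0 - -162\right) = \left(-30 + \left(-7\right)^{2} - -7\right) - \left(0 + 162\right) = \left(-30 + 49 + 7\right) - 162 = 26 - 162 = -136$)
$71 N = 71 \left(-136\right) = -9656$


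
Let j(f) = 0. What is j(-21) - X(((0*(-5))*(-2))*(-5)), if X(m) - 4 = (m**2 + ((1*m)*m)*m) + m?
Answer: -4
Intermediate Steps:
X(m) = 4 + m + m**2 + m**3 (X(m) = 4 + ((m**2 + ((1*m)*m)*m) + m) = 4 + ((m**2 + (m*m)*m) + m) = 4 + ((m**2 + m**2*m) + m) = 4 + ((m**2 + m**3) + m) = 4 + (m + m**2 + m**3) = 4 + m + m**2 + m**3)
j(-21) - X(((0*(-5))*(-2))*(-5)) = 0 - (4 + ((0*(-5))*(-2))*(-5) + (((0*(-5))*(-2))*(-5))**2 + (((0*(-5))*(-2))*(-5))**3) = 0 - (4 + (0*(-2))*(-5) + ((0*(-2))*(-5))**2 + ((0*(-2))*(-5))**3) = 0 - (4 + 0*(-5) + (0*(-5))**2 + (0*(-5))**3) = 0 - (4 + 0 + 0**2 + 0**3) = 0 - (4 + 0 + 0 + 0) = 0 - 1*4 = 0 - 4 = -4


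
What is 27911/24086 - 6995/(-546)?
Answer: 45930244/3287739 ≈ 13.970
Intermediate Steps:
27911/24086 - 6995/(-546) = 27911*(1/24086) - 6995*(-1/546) = 27911/24086 + 6995/546 = 45930244/3287739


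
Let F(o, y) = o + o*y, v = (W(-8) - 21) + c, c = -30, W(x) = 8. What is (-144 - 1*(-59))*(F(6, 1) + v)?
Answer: 2635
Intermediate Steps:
v = -43 (v = (8 - 21) - 30 = -13 - 30 = -43)
(-144 - 1*(-59))*(F(6, 1) + v) = (-144 - 1*(-59))*(6*(1 + 1) - 43) = (-144 + 59)*(6*2 - 43) = -85*(12 - 43) = -85*(-31) = 2635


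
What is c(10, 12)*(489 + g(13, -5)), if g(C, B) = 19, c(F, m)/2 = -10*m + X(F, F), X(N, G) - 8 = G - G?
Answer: -113792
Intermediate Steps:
X(N, G) = 8 (X(N, G) = 8 + (G - G) = 8 + 0 = 8)
c(F, m) = 16 - 20*m (c(F, m) = 2*(-10*m + 8) = 2*(8 - 10*m) = 16 - 20*m)
c(10, 12)*(489 + g(13, -5)) = (16 - 20*12)*(489 + 19) = (16 - 240)*508 = -224*508 = -113792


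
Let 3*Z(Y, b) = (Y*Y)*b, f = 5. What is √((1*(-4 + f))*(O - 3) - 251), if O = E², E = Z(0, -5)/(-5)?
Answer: I*√254 ≈ 15.937*I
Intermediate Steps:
Z(Y, b) = b*Y²/3 (Z(Y, b) = ((Y*Y)*b)/3 = (Y²*b)/3 = (b*Y²)/3 = b*Y²/3)
E = 0 (E = ((⅓)*(-5)*0²)/(-5) = ((⅓)*(-5)*0)*(-⅕) = 0*(-⅕) = 0)
O = 0 (O = 0² = 0)
√((1*(-4 + f))*(O - 3) - 251) = √((1*(-4 + 5))*(0 - 3) - 251) = √((1*1)*(-3) - 251) = √(1*(-3) - 251) = √(-3 - 251) = √(-254) = I*√254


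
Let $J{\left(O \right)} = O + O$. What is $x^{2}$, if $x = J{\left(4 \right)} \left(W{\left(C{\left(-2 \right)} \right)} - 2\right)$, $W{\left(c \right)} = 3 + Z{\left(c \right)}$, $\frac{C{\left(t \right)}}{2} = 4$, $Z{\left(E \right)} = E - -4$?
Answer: $10816$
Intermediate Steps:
$Z{\left(E \right)} = 4 + E$ ($Z{\left(E \right)} = E + 4 = 4 + E$)
$J{\left(O \right)} = 2 O$
$C{\left(t \right)} = 8$ ($C{\left(t \right)} = 2 \cdot 4 = 8$)
$W{\left(c \right)} = 7 + c$ ($W{\left(c \right)} = 3 + \left(4 + c\right) = 7 + c$)
$x = 104$ ($x = 2 \cdot 4 \left(\left(7 + 8\right) - 2\right) = 8 \left(15 - 2\right) = 8 \cdot 13 = 104$)
$x^{2} = 104^{2} = 10816$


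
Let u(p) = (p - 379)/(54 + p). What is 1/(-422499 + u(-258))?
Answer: -204/86189159 ≈ -2.3669e-6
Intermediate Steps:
u(p) = (-379 + p)/(54 + p)
1/(-422499 + u(-258)) = 1/(-422499 + (-379 - 258)/(54 - 258)) = 1/(-422499 - 637/(-204)) = 1/(-422499 - 1/204*(-637)) = 1/(-422499 + 637/204) = 1/(-86189159/204) = -204/86189159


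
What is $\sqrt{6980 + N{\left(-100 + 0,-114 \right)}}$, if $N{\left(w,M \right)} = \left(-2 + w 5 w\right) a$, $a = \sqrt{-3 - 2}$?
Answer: $\sqrt{6980 + 49998 i \sqrt{5}} \approx 243.92 + 229.17 i$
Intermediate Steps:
$a = i \sqrt{5}$ ($a = \sqrt{-5} = i \sqrt{5} \approx 2.2361 i$)
$N{\left(w,M \right)} = i \sqrt{5} \left(-2 + 5 w^{2}\right)$ ($N{\left(w,M \right)} = \left(-2 + w 5 w\right) i \sqrt{5} = \left(-2 + 5 w w\right) i \sqrt{5} = \left(-2 + 5 w^{2}\right) i \sqrt{5} = i \sqrt{5} \left(-2 + 5 w^{2}\right)$)
$\sqrt{6980 + N{\left(-100 + 0,-114 \right)}} = \sqrt{6980 + i \sqrt{5} \left(-2 + 5 \left(-100 + 0\right)^{2}\right)} = \sqrt{6980 + i \sqrt{5} \left(-2 + 5 \left(-100\right)^{2}\right)} = \sqrt{6980 + i \sqrt{5} \left(-2 + 5 \cdot 10000\right)} = \sqrt{6980 + i \sqrt{5} \left(-2 + 50000\right)} = \sqrt{6980 + i \sqrt{5} \cdot 49998} = \sqrt{6980 + 49998 i \sqrt{5}}$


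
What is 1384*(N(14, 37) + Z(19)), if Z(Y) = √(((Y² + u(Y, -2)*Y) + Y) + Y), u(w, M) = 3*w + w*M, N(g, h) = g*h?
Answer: 716912 + 2768*√190 ≈ 7.5507e+5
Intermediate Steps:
u(w, M) = 3*w + M*w
Z(Y) = √(2*Y + 2*Y²) (Z(Y) = √(((Y² + (Y*(3 - 2))*Y) + Y) + Y) = √(((Y² + (Y*1)*Y) + Y) + Y) = √(((Y² + Y*Y) + Y) + Y) = √(((Y² + Y²) + Y) + Y) = √((2*Y² + Y) + Y) = √((Y + 2*Y²) + Y) = √(2*Y + 2*Y²))
1384*(N(14, 37) + Z(19)) = 1384*(14*37 + √2*√(19*(1 + 19))) = 1384*(518 + √2*√(19*20)) = 1384*(518 + √2*√380) = 1384*(518 + √2*(2*√95)) = 1384*(518 + 2*√190) = 716912 + 2768*√190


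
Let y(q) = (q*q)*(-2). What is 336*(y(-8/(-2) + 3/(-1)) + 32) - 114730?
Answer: -104650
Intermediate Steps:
y(q) = -2*q² (y(q) = q²*(-2) = -2*q²)
336*(y(-8/(-2) + 3/(-1)) + 32) - 114730 = 336*(-2*(-8/(-2) + 3/(-1))² + 32) - 114730 = 336*(-2*(-8*(-½) + 3*(-1))² + 32) - 114730 = 336*(-2*(4 - 3)² + 32) - 114730 = 336*(-2*1² + 32) - 114730 = 336*(-2*1 + 32) - 114730 = 336*(-2 + 32) - 114730 = 336*30 - 114730 = 10080 - 114730 = -104650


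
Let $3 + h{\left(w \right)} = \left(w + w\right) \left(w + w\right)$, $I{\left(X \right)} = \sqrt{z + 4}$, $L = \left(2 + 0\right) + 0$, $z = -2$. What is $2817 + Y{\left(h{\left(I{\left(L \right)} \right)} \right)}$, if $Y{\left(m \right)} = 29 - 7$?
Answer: $2839$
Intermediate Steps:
$L = 2$ ($L = 2 + 0 = 2$)
$I{\left(X \right)} = \sqrt{2}$ ($I{\left(X \right)} = \sqrt{-2 + 4} = \sqrt{2}$)
$h{\left(w \right)} = -3 + 4 w^{2}$ ($h{\left(w \right)} = -3 + \left(w + w\right) \left(w + w\right) = -3 + 2 w 2 w = -3 + 4 w^{2}$)
$Y{\left(m \right)} = 22$ ($Y{\left(m \right)} = 29 - 7 = 22$)
$2817 + Y{\left(h{\left(I{\left(L \right)} \right)} \right)} = 2817 + 22 = 2839$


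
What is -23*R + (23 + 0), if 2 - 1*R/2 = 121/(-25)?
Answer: -7291/25 ≈ -291.64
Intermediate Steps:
R = 342/25 (R = 4 - 242/(-25) = 4 - 242*(-1)/25 = 4 - 2*(-121/25) = 4 + 242/25 = 342/25 ≈ 13.680)
-23*R + (23 + 0) = -23*342/25 + (23 + 0) = -7866/25 + 23 = -7291/25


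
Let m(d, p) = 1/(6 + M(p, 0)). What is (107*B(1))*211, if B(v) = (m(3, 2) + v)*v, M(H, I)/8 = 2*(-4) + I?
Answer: 1286889/58 ≈ 22188.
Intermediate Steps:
M(H, I) = -64 + 8*I (M(H, I) = 8*(2*(-4) + I) = 8*(-8 + I) = -64 + 8*I)
m(d, p) = -1/58 (m(d, p) = 1/(6 + (-64 + 8*0)) = 1/(6 + (-64 + 0)) = 1/(6 - 64) = 1/(-58) = -1/58)
B(v) = v*(-1/58 + v) (B(v) = (-1/58 + v)*v = v*(-1/58 + v))
(107*B(1))*211 = (107*(1*(-1/58 + 1)))*211 = (107*(1*(57/58)))*211 = (107*(57/58))*211 = (6099/58)*211 = 1286889/58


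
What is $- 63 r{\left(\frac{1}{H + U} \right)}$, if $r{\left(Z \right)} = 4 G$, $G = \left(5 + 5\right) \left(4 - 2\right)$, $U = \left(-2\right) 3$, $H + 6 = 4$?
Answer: $-5040$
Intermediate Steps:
$H = -2$ ($H = -6 + 4 = -2$)
$U = -6$
$G = 20$ ($G = 10 \cdot 2 = 20$)
$r{\left(Z \right)} = 80$ ($r{\left(Z \right)} = 4 \cdot 20 = 80$)
$- 63 r{\left(\frac{1}{H + U} \right)} = \left(-63\right) 80 = -5040$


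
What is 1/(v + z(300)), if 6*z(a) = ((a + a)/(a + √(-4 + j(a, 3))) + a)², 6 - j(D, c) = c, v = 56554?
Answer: 290612848865777/20852827448981187458 + 1359015000*I/10426413724490593729 ≈ 1.3936e-5 + 1.3034e-10*I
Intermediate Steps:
j(D, c) = 6 - c
z(a) = (a + 2*a/(I + a))²/6 (z(a) = ((a + a)/(a + √(-4 + (6 - 1*3))) + a)²/6 = ((2*a)/(a + √(-4 + (6 - 3))) + a)²/6 = ((2*a)/(a + √(-4 + 3)) + a)²/6 = ((2*a)/(a + √(-1)) + a)²/6 = ((2*a)/(a + I) + a)²/6 = ((2*a)/(I + a) + a)²/6 = (2*a/(I + a) + a)²/6 = (a + 2*a/(I + a))²/6)
1/(v + z(300)) = 1/(56554 + (⅙)*300²*(2 + I + 300)²/(I + 300)²) = 1/(56554 + (⅙)*90000*(302 + I)²/(300 + I)²) = 1/(56554 + 15000*(302 + I)²/(300 + I)²)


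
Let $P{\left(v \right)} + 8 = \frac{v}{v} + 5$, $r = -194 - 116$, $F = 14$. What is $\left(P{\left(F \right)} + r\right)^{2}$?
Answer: $97344$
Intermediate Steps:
$r = -310$
$P{\left(v \right)} = -2$ ($P{\left(v \right)} = -8 + \left(\frac{v}{v} + 5\right) = -8 + \left(1 + 5\right) = -8 + 6 = -2$)
$\left(P{\left(F \right)} + r\right)^{2} = \left(-2 - 310\right)^{2} = \left(-312\right)^{2} = 97344$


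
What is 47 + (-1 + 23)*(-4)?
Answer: -41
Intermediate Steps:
47 + (-1 + 23)*(-4) = 47 + 22*(-4) = 47 - 88 = -41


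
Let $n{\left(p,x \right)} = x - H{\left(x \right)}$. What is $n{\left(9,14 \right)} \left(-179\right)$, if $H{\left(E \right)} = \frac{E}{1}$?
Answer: $0$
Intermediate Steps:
$H{\left(E \right)} = E$ ($H{\left(E \right)} = E 1 = E$)
$n{\left(p,x \right)} = 0$ ($n{\left(p,x \right)} = x - x = 0$)
$n{\left(9,14 \right)} \left(-179\right) = 0 \left(-179\right) = 0$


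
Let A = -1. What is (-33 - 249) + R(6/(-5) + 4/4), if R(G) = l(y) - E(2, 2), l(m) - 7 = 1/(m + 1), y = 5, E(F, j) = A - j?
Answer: -1631/6 ≈ -271.83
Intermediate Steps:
E(F, j) = -1 - j
l(m) = 7 + 1/(1 + m) (l(m) = 7 + 1/(m + 1) = 7 + 1/(1 + m))
R(G) = 61/6 (R(G) = (8 + 7*5)/(1 + 5) - (-1 - 1*2) = (8 + 35)/6 - (-1 - 2) = (1/6)*43 - 1*(-3) = 43/6 + 3 = 61/6)
(-33 - 249) + R(6/(-5) + 4/4) = (-33 - 249) + 61/6 = -282 + 61/6 = -1631/6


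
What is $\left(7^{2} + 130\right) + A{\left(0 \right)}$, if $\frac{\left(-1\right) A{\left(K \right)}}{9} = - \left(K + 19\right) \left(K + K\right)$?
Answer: $179$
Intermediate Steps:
$A{\left(K \right)} = 18 K \left(19 + K\right)$ ($A{\left(K \right)} = - 9 \left(- \left(K + 19\right) \left(K + K\right)\right) = - 9 \left(- \left(19 + K\right) 2 K\right) = - 9 \left(- 2 K \left(19 + K\right)\right) = 18 K \left(19 + K\right)$)
$\left(7^{2} + 130\right) + A{\left(0 \right)} = \left(7^{2} + 130\right) + 18 \cdot 0 \left(19 + 0\right) = \left(49 + 130\right) + 18 \cdot 0 \cdot 19 = 179 + 0 = 179$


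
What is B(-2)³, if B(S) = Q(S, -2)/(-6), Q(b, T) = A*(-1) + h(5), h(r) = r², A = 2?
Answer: -12167/216 ≈ -56.329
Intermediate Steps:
Q(b, T) = 23 (Q(b, T) = 2*(-1) + 5² = -2 + 25 = 23)
B(S) = -23/6 (B(S) = 23/(-6) = 23*(-⅙) = -23/6)
B(-2)³ = (-23/6)³ = -12167/216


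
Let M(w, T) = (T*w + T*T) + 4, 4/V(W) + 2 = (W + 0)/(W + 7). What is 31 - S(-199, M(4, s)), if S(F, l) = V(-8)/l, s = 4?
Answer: 1673/54 ≈ 30.981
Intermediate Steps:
V(W) = 4/(-2 + W/(7 + W)) (V(W) = 4/(-2 + (W + 0)/(W + 7)) = 4/(-2 + W/(7 + W)))
M(w, T) = 4 + T**2 + T*w (M(w, T) = (T*w + T**2) + 4 = (T**2 + T*w) + 4 = 4 + T**2 + T*w)
S(F, l) = 2/(3*l) (S(F, l) = (4*(-7 - 1*(-8))/(14 - 8))/l = (4*(-7 + 8)/6)/l = (4*(1/6)*1)/l = 2/(3*l))
31 - S(-199, M(4, s)) = 31 - 2/(3*(4 + 4**2 + 4*4)) = 31 - 2/(3*(4 + 16 + 16)) = 31 - 2/(3*36) = 31 - 1*1/54 = 31 - 1/54 = 1673/54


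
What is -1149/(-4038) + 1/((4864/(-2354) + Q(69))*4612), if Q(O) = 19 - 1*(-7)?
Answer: 24880479781/87436186920 ≈ 0.28456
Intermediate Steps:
Q(O) = 26 (Q(O) = 19 + 7 = 26)
-1149/(-4038) + 1/((4864/(-2354) + Q(69))*4612) = -1149/(-4038) + 1/((4864/(-2354) + 26)*4612) = -1149*(-1/4038) + (1/4612)/(4864*(-1/2354) + 26) = 383/1346 + (1/4612)/(-2432/1177 + 26) = 383/1346 + (1/4612)/(28170/1177) = 383/1346 + (1177/28170)*(1/4612) = 383/1346 + 1177/129920040 = 24880479781/87436186920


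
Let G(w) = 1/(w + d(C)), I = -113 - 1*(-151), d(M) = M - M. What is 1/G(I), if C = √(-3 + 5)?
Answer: 38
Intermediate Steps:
C = √2 ≈ 1.4142
d(M) = 0
I = 38 (I = -113 + 151 = 38)
G(w) = 1/w (G(w) = 1/(w + 0) = 1/w)
1/G(I) = 1/(1/38) = 38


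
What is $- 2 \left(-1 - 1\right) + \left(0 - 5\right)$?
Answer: $-1$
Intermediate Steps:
$- 2 \left(-1 - 1\right) + \left(0 - 5\right) = - 2 \left(-1 - 1\right) - 5 = \left(-2\right) \left(-2\right) - 5 = 4 - 5 = -1$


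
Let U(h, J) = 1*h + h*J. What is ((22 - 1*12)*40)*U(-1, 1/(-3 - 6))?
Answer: -3200/9 ≈ -355.56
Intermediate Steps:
U(h, J) = h + J*h
((22 - 1*12)*40)*U(-1, 1/(-3 - 6)) = ((22 - 1*12)*40)*(-(1 + 1/(-3 - 6))) = ((22 - 12)*40)*(-(1 + 1/(-9))) = (10*40)*(-(1 - ⅑)) = 400*(-1*8/9) = 400*(-8/9) = -3200/9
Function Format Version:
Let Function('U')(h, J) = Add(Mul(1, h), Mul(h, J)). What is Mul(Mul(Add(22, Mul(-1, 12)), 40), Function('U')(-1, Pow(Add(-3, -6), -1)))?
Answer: Rational(-3200, 9) ≈ -355.56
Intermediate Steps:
Function('U')(h, J) = Add(h, Mul(J, h))
Mul(Mul(Add(22, Mul(-1, 12)), 40), Function('U')(-1, Pow(Add(-3, -6), -1))) = Mul(Mul(Add(22, Mul(-1, 12)), 40), Mul(-1, Add(1, Pow(Add(-3, -6), -1)))) = Mul(Mul(Add(22, -12), 40), Mul(-1, Add(1, Pow(-9, -1)))) = Mul(Mul(10, 40), Mul(-1, Add(1, Rational(-1, 9)))) = Mul(400, Mul(-1, Rational(8, 9))) = Mul(400, Rational(-8, 9)) = Rational(-3200, 9)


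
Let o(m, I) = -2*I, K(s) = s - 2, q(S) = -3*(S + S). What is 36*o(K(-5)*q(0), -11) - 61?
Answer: 731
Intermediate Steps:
q(S) = -6*S
K(s) = -2 + s
36*o(K(-5)*q(0), -11) - 61 = 36*(-2*(-11)) - 61 = 36*22 - 61 = 792 - 61 = 731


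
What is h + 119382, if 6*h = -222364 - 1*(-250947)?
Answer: 744875/6 ≈ 1.2415e+5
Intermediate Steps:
h = 28583/6 (h = (-222364 - 1*(-250947))/6 = (-222364 + 250947)/6 = (⅙)*28583 = 28583/6 ≈ 4763.8)
h + 119382 = 28583/6 + 119382 = 744875/6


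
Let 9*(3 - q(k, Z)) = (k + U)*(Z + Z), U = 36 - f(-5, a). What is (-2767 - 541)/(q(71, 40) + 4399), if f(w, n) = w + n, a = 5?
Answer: -14886/15529 ≈ -0.95859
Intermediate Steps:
f(w, n) = n + w
U = 36 (U = 36 - (5 - 5) = 36 - 1*0 = 36 + 0 = 36)
q(k, Z) = 3 - 2*Z*(36 + k)/9 (q(k, Z) = 3 - (k + 36)*(Z + Z)/9 = 3 - (36 + k)*2*Z/9 = 3 - 2*Z*(36 + k)/9)
(-2767 - 541)/(q(71, 40) + 4399) = (-2767 - 541)/((3 - 8*40 - 2/9*40*71) + 4399) = -3308/((3 - 320 - 5680/9) + 4399) = -3308/(-8533/9 + 4399) = -3308/31058/9 = -3308*9/31058 = -14886/15529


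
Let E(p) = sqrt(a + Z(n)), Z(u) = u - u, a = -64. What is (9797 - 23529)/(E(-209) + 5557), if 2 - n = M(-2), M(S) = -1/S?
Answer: -76308724/30880313 + 109856*I/30880313 ≈ -2.4711 + 0.0035575*I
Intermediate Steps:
n = 3/2 (n = 2 - (-1)/(-2) = 2 - (-1)*(-1)/2 = 2 - 1*1/2 = 2 - 1/2 = 3/2 ≈ 1.5000)
Z(u) = 0
E(p) = 8*I (E(p) = sqrt(-64 + 0) = sqrt(-64) = 8*I)
(9797 - 23529)/(E(-209) + 5557) = (9797 - 23529)/(8*I + 5557) = -13732*(5557 - 8*I)/30880313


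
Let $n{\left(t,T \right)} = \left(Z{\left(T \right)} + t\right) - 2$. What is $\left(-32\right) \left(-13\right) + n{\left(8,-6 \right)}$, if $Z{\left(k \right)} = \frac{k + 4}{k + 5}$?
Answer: $424$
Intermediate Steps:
$Z{\left(k \right)} = \frac{4 + k}{5 + k}$
$n{\left(t,T \right)} = -2 + t + \frac{4 + T}{5 + T}$ ($n{\left(t,T \right)} = \left(\frac{4 + T}{5 + T} + t\right) - 2 = \left(t + \frac{4 + T}{5 + T}\right) - 2 = -2 + t + \frac{4 + T}{5 + T}$)
$\left(-32\right) \left(-13\right) + n{\left(8,-6 \right)} = \left(-32\right) \left(-13\right) + \frac{4 - 6 + \left(-2 + 8\right) \left(5 - 6\right)}{5 - 6} = 416 + \frac{4 - 6 + 6 \left(-1\right)}{-1} = 416 - \left(4 - 6 - 6\right) = 416 - -8 = 416 + 8 = 424$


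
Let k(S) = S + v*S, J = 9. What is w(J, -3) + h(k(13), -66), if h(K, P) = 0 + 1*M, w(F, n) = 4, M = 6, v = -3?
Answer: 10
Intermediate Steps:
k(S) = -2*S (k(S) = S - 3*S = -2*S)
h(K, P) = 6 (h(K, P) = 0 + 1*6 = 0 + 6 = 6)
w(J, -3) + h(k(13), -66) = 4 + 6 = 10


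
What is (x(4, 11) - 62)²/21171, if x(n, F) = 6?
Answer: 3136/21171 ≈ 0.14813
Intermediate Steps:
(x(4, 11) - 62)²/21171 = (6 - 62)²/21171 = (-56)²*(1/21171) = 3136*(1/21171) = 3136/21171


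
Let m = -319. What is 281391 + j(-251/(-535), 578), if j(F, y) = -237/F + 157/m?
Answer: 22490208967/80069 ≈ 2.8089e+5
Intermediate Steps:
j(F, y) = -157/319 - 237/F (j(F, y) = -237/F + 157/(-319) = -237/F + 157*(-1/319) = -237/F - 157/319 = -157/319 - 237/F)
281391 + j(-251/(-535), 578) = 281391 + (-157/319 - 237/((-251/(-535)))) = 281391 + (-157/319 - 237/((-251*(-1/535)))) = 281391 + (-157/319 - 237/251/535) = 281391 + (-157/319 - 237*535/251) = 281391 + (-157/319 - 126795/251) = 281391 - 40487012/80069 = 22490208967/80069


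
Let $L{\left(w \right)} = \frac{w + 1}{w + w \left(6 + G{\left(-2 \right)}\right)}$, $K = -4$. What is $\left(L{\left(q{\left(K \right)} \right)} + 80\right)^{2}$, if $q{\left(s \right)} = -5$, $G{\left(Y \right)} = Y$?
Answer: $\frac{4016016}{625} \approx 6425.6$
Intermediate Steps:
$L{\left(w \right)} = \frac{1 + w}{5 w}$ ($L{\left(w \right)} = \frac{w + 1}{w + w \left(6 - 2\right)} = \frac{1 + w}{w + w 4} = \frac{1 + w}{w + 4 w} = \frac{1 + w}{5 w}$)
$\left(L{\left(q{\left(K \right)} \right)} + 80\right)^{2} = \left(\frac{1 - 5}{5 \left(-5\right)} + 80\right)^{2} = \left(\frac{1}{5} \left(- \frac{1}{5}\right) \left(-4\right) + 80\right)^{2} = \left(\frac{4}{25} + 80\right)^{2} = \left(\frac{2004}{25}\right)^{2} = \frac{4016016}{625}$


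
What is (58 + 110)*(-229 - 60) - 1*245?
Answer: -48797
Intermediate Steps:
(58 + 110)*(-229 - 60) - 1*245 = 168*(-289) - 245 = -48552 - 245 = -48797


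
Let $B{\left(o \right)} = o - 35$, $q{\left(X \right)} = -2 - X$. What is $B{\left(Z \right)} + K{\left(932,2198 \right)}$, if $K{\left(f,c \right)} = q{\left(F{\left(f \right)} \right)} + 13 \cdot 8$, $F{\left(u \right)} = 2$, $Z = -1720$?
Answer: $-1655$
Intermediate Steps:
$B{\left(o \right)} = -35 + o$
$K{\left(f,c \right)} = 100$ ($K{\left(f,c \right)} = \left(-2 - 2\right) + 13 \cdot 8 = \left(-2 - 2\right) + 104 = -4 + 104 = 100$)
$B{\left(Z \right)} + K{\left(932,2198 \right)} = \left(-35 - 1720\right) + 100 = -1755 + 100 = -1655$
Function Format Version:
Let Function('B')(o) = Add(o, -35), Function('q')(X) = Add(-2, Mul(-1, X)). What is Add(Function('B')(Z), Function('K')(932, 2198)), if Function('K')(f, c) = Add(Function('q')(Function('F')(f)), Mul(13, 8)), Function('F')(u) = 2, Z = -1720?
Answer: -1655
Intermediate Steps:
Function('B')(o) = Add(-35, o)
Function('K')(f, c) = 100 (Function('K')(f, c) = Add(Add(-2, Mul(-1, 2)), Mul(13, 8)) = Add(Add(-2, -2), 104) = Add(-4, 104) = 100)
Add(Function('B')(Z), Function('K')(932, 2198)) = Add(Add(-35, -1720), 100) = Add(-1755, 100) = -1655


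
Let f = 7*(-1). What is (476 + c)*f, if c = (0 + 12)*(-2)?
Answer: -3164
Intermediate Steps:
f = -7
c = -24 (c = 12*(-2) = -24)
(476 + c)*f = (476 - 24)*(-7) = 452*(-7) = -3164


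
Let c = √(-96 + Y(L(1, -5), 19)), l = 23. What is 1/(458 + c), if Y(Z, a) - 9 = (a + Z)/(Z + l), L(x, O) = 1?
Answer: 2748/1259101 - I*√3102/1259101 ≈ 0.0021825 - 4.4234e-5*I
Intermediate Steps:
Y(Z, a) = 9 + (Z + a)/(23 + Z) (Y(Z, a) = 9 + (a + Z)/(Z + 23) = 9 + (Z + a)/(23 + Z))
c = I*√3102/6 (c = √(-96 + (207 + 19 + 10*1)/(23 + 1)) = √(-96 + (207 + 19 + 10)/24) = √(-96 + (1/24)*236) = √(-96 + 59/6) = √(-517/6) = I*√3102/6 ≈ 9.2826*I)
1/(458 + c) = 1/(458 + I*√3102/6)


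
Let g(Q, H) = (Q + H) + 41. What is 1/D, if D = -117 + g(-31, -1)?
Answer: -1/108 ≈ -0.0092593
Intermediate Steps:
g(Q, H) = 41 + H + Q (g(Q, H) = (H + Q) + 41 = 41 + H + Q)
D = -108 (D = -117 + (41 - 1 - 31) = -117 + 9 = -108)
1/D = 1/(-108) = -1/108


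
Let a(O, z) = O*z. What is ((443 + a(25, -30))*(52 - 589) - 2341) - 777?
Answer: 161741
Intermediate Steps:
((443 + a(25, -30))*(52 - 589) - 2341) - 777 = ((443 + 25*(-30))*(52 - 589) - 2341) - 777 = ((443 - 750)*(-537) - 2341) - 777 = (-307*(-537) - 2341) - 777 = (164859 - 2341) - 777 = 162518 - 777 = 161741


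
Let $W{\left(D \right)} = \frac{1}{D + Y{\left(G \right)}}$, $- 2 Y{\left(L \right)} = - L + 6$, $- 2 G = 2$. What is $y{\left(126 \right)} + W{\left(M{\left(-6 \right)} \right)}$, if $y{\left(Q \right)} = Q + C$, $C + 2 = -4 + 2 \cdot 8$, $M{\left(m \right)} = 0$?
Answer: $\frac{950}{7} \approx 135.71$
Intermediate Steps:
$G = -1$ ($G = \left(- \frac{1}{2}\right) 2 = -1$)
$Y{\left(L \right)} = -3 + \frac{L}{2}$ ($Y{\left(L \right)} = - \frac{- L + 6}{2} = - \frac{6 - L}{2} = -3 + \frac{L}{2}$)
$C = 10$ ($C = -2 + \left(-4 + 2 \cdot 8\right) = -2 + \left(-4 + 16\right) = -2 + 12 = 10$)
$W{\left(D \right)} = \frac{1}{- \frac{7}{2} + D}$ ($W{\left(D \right)} = \frac{1}{D + \left(-3 + \frac{1}{2} \left(-1\right)\right)} = \frac{1}{D - \frac{7}{2}} = \frac{1}{- \frac{7}{2} + D}$)
$y{\left(Q \right)} = 10 + Q$ ($y{\left(Q \right)} = Q + 10 = 10 + Q$)
$y{\left(126 \right)} + W{\left(M{\left(-6 \right)} \right)} = \left(10 + 126\right) + \frac{2}{-7 + 2 \cdot 0} = 136 + \frac{2}{-7 + 0} = 136 + \frac{2}{-7} = 136 + 2 \left(- \frac{1}{7}\right) = 136 - \frac{2}{7} = \frac{950}{7}$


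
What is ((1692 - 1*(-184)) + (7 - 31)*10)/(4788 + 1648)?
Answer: 409/1609 ≈ 0.25420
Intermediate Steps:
((1692 - 1*(-184)) + (7 - 31)*10)/(4788 + 1648) = ((1692 + 184) - 24*10)/6436 = (1876 - 240)*(1/6436) = 1636*(1/6436) = 409/1609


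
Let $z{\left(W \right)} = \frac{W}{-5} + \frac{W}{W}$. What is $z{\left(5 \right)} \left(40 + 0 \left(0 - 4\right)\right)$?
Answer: $0$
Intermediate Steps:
$z{\left(W \right)} = 1 - \frac{W}{5}$ ($z{\left(W \right)} = W \left(- \frac{1}{5}\right) + 1 = - \frac{W}{5} + 1 = 1 - \frac{W}{5}$)
$z{\left(5 \right)} \left(40 + 0 \left(0 - 4\right)\right) = \left(1 - 1\right) \left(40 + 0 \left(0 - 4\right)\right) = \left(1 - 1\right) \left(40 + 0 \left(-4\right)\right) = 0 \left(40 + 0\right) = 0 \cdot 40 = 0$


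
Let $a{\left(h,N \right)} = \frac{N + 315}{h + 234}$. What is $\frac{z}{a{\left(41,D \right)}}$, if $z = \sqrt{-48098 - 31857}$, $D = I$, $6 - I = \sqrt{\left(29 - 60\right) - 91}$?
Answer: $- \frac{275 \sqrt{9754510}}{103163} + \frac{88275 i \sqrt{79955}}{103163} \approx -8.3255 + 241.96 i$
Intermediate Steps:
$I = 6 - i \sqrt{122}$ ($I = 6 - \sqrt{\left(29 - 60\right) - 91} = 6 - \sqrt{-31 - 91} = 6 - \sqrt{-122} = 6 - i \sqrt{122} \approx 6.0 - 11.045 i$)
$D = 6 - i \sqrt{122} \approx 6.0 - 11.045 i$
$a{\left(h,N \right)} = \frac{315 + N}{234 + h}$
$z = i \sqrt{79955}$ ($z = \sqrt{-79955} = i \sqrt{79955} \approx 282.76 i$)
$\frac{z}{a{\left(41,D \right)}} = \frac{i \sqrt{79955}}{\frac{1}{234 + 41} \left(315 + \left(6 - i \sqrt{122}\right)\right)} = \frac{i \sqrt{79955}}{\frac{1}{275} \left(321 - i \sqrt{122}\right)} = \frac{i \sqrt{79955}}{\frac{321}{275} - \frac{i \sqrt{122}}{275}}$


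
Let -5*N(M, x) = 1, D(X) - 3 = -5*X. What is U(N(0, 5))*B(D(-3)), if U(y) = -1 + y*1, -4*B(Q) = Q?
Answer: 27/5 ≈ 5.4000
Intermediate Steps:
D(X) = 3 - 5*X
B(Q) = -Q/4
N(M, x) = -⅕ (N(M, x) = -⅕*1 = -⅕)
U(y) = -1 + y
U(N(0, 5))*B(D(-3)) = (-1 - ⅕)*(-(3 - 5*(-3))/4) = -(-3)*(3 + 15)/10 = -(-3)*18/10 = -6/5*(-9/2) = 27/5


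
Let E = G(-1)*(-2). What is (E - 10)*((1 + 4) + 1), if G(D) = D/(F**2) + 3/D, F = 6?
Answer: -71/3 ≈ -23.667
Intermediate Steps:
G(D) = 3/D + D/36 (G(D) = D/(6**2) + 3/D = D/36 + 3/D = 3/D + D/36)
E = 109/18 (E = (3/(-1) + (1/36)*(-1))*(-2) = (3*(-1) - 1/36)*(-2) = (-3 - 1/36)*(-2) = -109/36*(-2) = 109/18 ≈ 6.0556)
(E - 10)*((1 + 4) + 1) = (109/18 - 10)*((1 + 4) + 1) = -71*(5 + 1)/18 = -71/18*6 = -71/3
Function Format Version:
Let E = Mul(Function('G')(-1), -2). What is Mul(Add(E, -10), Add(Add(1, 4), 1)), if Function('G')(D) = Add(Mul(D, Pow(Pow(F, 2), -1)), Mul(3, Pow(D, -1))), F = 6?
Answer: Rational(-71, 3) ≈ -23.667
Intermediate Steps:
Function('G')(D) = Add(Mul(3, Pow(D, -1)), Mul(Rational(1, 36), D)) (Function('G')(D) = Add(Mul(D, Pow(Pow(6, 2), -1)), Mul(3, Pow(D, -1))) = Add(Mul(D, Pow(36, -1)), Mul(3, Pow(D, -1))) = Add(Mul(D, Rational(1, 36)), Mul(3, Pow(D, -1))) = Add(Mul(Rational(1, 36), D), Mul(3, Pow(D, -1))) = Add(Mul(3, Pow(D, -1)), Mul(Rational(1, 36), D)))
E = Rational(109, 18) (E = Mul(Add(Mul(3, Pow(-1, -1)), Mul(Rational(1, 36), -1)), -2) = Mul(Add(Mul(3, -1), Rational(-1, 36)), -2) = Mul(Add(-3, Rational(-1, 36)), -2) = Mul(Rational(-109, 36), -2) = Rational(109, 18) ≈ 6.0556)
Mul(Add(E, -10), Add(Add(1, 4), 1)) = Mul(Add(Rational(109, 18), -10), Add(Add(1, 4), 1)) = Mul(Rational(-71, 18), Add(5, 1)) = Mul(Rational(-71, 18), 6) = Rational(-71, 3)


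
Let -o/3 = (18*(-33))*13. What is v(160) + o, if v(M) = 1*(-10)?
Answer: 23156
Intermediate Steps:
v(M) = -10
o = 23166 (o = -3*18*(-33)*13 = -(-1782)*13 = -3*(-7722) = 23166)
v(160) + o = -10 + 23166 = 23156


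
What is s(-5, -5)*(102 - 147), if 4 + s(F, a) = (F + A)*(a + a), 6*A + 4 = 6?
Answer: -1920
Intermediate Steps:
A = 1/3 (A = -2/3 + (1/6)*6 = -2/3 + 1 = 1/3 ≈ 0.33333)
s(F, a) = -4 + 2*a*(1/3 + F) (s(F, a) = -4 + (F + 1/3)*(a + a) = -4 + (1/3 + F)*(2*a) = -4 + 2*a*(1/3 + F))
s(-5, -5)*(102 - 147) = (-4 + (2/3)*(-5) + 2*(-5)*(-5))*(102 - 147) = (-4 - 10/3 + 50)*(-45) = (128/3)*(-45) = -1920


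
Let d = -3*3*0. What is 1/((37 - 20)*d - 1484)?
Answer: -1/1484 ≈ -0.00067385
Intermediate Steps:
d = 0 (d = -9*0 = 0)
1/((37 - 20)*d - 1484) = 1/((37 - 20)*0 - 1484) = 1/(17*0 - 1484) = 1/(0 - 1484) = 1/(-1484) = -1/1484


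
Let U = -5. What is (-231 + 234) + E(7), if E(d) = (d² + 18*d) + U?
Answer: 173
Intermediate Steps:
E(d) = -5 + d² + 18*d (E(d) = (d² + 18*d) - 5 = -5 + d² + 18*d)
(-231 + 234) + E(7) = (-231 + 234) + (-5 + 7² + 18*7) = 3 + (-5 + 49 + 126) = 3 + 170 = 173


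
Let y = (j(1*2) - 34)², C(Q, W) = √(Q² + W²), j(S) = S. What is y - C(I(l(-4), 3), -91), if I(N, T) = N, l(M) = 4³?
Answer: 1024 - √12377 ≈ 912.75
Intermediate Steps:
l(M) = 64
y = 1024 (y = (1*2 - 34)² = (2 - 34)² = (-32)² = 1024)
y - C(I(l(-4), 3), -91) = 1024 - √(64² + (-91)²) = 1024 - √(4096 + 8281) = 1024 - √12377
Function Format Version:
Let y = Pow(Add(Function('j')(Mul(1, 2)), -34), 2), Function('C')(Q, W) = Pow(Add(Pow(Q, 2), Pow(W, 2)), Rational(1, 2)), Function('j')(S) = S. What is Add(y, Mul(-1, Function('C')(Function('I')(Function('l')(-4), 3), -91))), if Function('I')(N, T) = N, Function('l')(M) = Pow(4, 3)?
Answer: Add(1024, Mul(-1, Pow(12377, Rational(1, 2)))) ≈ 912.75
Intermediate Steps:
Function('l')(M) = 64
y = 1024 (y = Pow(Add(Mul(1, 2), -34), 2) = Pow(Add(2, -34), 2) = Pow(-32, 2) = 1024)
Add(y, Mul(-1, Function('C')(Function('I')(Function('l')(-4), 3), -91))) = Add(1024, Mul(-1, Pow(Add(Pow(64, 2), Pow(-91, 2)), Rational(1, 2)))) = Add(1024, Mul(-1, Pow(Add(4096, 8281), Rational(1, 2)))) = Add(1024, Mul(-1, Pow(12377, Rational(1, 2))))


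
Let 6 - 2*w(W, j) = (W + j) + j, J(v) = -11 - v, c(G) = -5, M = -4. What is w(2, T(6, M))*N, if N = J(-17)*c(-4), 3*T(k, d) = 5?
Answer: -10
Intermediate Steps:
T(k, d) = 5/3 (T(k, d) = (⅓)*5 = 5/3)
N = -30 (N = (-11 - 1*(-17))*(-5) = (-11 + 17)*(-5) = 6*(-5) = -30)
w(W, j) = 3 - j - W/2 (w(W, j) = 3 - ((W + j) + j)/2 = 3 - (W + 2*j)/2 = 3 + (-j - W/2) = 3 - j - W/2)
w(2, T(6, M))*N = (3 - 1*5/3 - ½*2)*(-30) = (3 - 5/3 - 1)*(-30) = (⅓)*(-30) = -10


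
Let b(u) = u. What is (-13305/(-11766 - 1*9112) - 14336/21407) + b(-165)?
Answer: -73758818963/446935346 ≈ -165.03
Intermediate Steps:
(-13305/(-11766 - 1*9112) - 14336/21407) + b(-165) = (-13305/(-11766 - 1*9112) - 14336/21407) - 165 = (-13305/(-11766 - 9112) - 14336*1/21407) - 165 = (-13305/(-20878) - 14336/21407) - 165 = (-13305*(-1/20878) - 14336/21407) - 165 = (13305/20878 - 14336/21407) - 165 = -14486873/446935346 - 165 = -73758818963/446935346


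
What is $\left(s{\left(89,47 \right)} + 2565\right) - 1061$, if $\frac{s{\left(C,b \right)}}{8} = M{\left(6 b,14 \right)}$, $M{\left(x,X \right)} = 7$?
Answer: $1560$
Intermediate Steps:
$s{\left(C,b \right)} = 56$ ($s{\left(C,b \right)} = 8 \cdot 7 = 56$)
$\left(s{\left(89,47 \right)} + 2565\right) - 1061 = \left(56 + 2565\right) - 1061 = 2621 - 1061 = 1560$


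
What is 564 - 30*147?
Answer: -3846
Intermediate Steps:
564 - 30*147 = 564 - 1*4410 = 564 - 4410 = -3846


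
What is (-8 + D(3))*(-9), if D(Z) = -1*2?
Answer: 90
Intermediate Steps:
D(Z) = -2
(-8 + D(3))*(-9) = (-8 - 2)*(-9) = -10*(-9) = 90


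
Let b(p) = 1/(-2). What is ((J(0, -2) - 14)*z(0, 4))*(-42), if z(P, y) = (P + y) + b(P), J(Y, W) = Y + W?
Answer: 2352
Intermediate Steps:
J(Y, W) = W + Y
b(p) = -½
z(P, y) = -½ + P + y (z(P, y) = (P + y) - ½ = -½ + P + y)
((J(0, -2) - 14)*z(0, 4))*(-42) = (((-2 + 0) - 14)*(-½ + 0 + 4))*(-42) = ((-2 - 14)*(7/2))*(-42) = -16*7/2*(-42) = -56*(-42) = 2352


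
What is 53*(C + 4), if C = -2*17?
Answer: -1590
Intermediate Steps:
C = -34
53*(C + 4) = 53*(-34 + 4) = 53*(-30) = -1590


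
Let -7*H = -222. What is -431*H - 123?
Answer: -96543/7 ≈ -13792.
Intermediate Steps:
H = 222/7 (H = -1/7*(-222) = 222/7 ≈ 31.714)
-431*H - 123 = -431*222/7 - 123 = -95682/7 - 123 = -96543/7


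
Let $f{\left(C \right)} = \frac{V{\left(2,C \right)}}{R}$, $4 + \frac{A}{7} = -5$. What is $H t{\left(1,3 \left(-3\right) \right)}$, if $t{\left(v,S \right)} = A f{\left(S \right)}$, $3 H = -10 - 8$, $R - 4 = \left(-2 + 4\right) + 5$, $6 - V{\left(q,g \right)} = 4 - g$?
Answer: $- \frac{2646}{11} \approx -240.55$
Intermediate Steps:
$A = -63$ ($A = -28 + 7 \left(-5\right) = -28 - 35 = -63$)
$V{\left(q,g \right)} = 2 + g$ ($V{\left(q,g \right)} = 6 - \left(4 - g\right) = 6 + \left(-4 + g\right) = 2 + g$)
$R = 11$ ($R = 4 + \left(\left(-2 + 4\right) + 5\right) = 4 + \left(2 + 5\right) = 4 + 7 = 11$)
$f{\left(C \right)} = \frac{2}{11} + \frac{C}{11}$ ($f{\left(C \right)} = \frac{2 + C}{11} = \left(2 + C\right) \frac{1}{11} = \frac{2}{11} + \frac{C}{11}$)
$H = -6$ ($H = \frac{-10 - 8}{3} = \frac{1}{3} \left(-18\right) = -6$)
$t{\left(v,S \right)} = - \frac{126}{11} - \frac{63 S}{11}$ ($t{\left(v,S \right)} = - 63 \left(\frac{2}{11} + \frac{S}{11}\right) = - \frac{126}{11} - \frac{63 S}{11}$)
$H t{\left(1,3 \left(-3\right) \right)} = - 6 \left(- \frac{126}{11} - \frac{63 \cdot 3 \left(-3\right)}{11}\right) = - 6 \left(- \frac{126}{11} - - \frac{567}{11}\right) = - 6 \left(- \frac{126}{11} + \frac{567}{11}\right) = \left(-6\right) \frac{441}{11} = - \frac{2646}{11}$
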